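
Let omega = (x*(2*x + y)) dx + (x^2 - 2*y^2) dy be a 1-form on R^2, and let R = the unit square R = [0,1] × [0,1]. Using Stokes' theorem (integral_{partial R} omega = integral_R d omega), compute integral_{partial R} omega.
integral_(partial R) omega = 1/2

Stokes: integral_partial_R omega = integral_R d omega with d omega = (∂Q/∂x - ∂P/∂y) dx ∧ dy.
  ∂Q/∂x = 2*x
  ∂P/∂y = x
  integrand = ∂Q/∂x - ∂P/∂y = x.
Integrating over R: integral_0^1 integral_0^1 (x) dx dy = 1/2.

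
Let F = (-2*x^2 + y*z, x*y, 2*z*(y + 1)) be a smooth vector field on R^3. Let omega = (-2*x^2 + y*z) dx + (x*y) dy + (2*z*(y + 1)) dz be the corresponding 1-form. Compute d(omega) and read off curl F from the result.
d(omega) = (2*z) dy ∧ dz + (y) dz ∧ dx + (y - z) dx ∧ dy; curl F = (2*z, y, y - z)

d omega = sum_{i<j} (∂f_j/∂x_i - ∂f_i/∂x_j) dx_i ∧ dx_j. Under the identification (dy ∧ dz, dz ∧ dx, dx ∧ dy) ↔ (e_x, e_y, e_z), the coefficients are exactly the components of curl F. Compute:
  ∂R/∂y - ∂Q/∂z = (2*z) - (0) = 2*z
  ∂P/∂z - ∂R/∂x = (y) - (0) = y
  ∂Q/∂x - ∂P/∂y = (y) - (z) = y - z.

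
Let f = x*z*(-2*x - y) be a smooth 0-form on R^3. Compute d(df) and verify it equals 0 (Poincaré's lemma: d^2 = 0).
d(df) = 0

Step 1: df = sum_i (∂f/∂x_i) dx_i = (z*(-4*x - y)) dx + (-x*z) dy + (x*(-2*x - y)) dz.
Step 2: Apply d again. Using the 1-form formula, the coefficient of dx ∧ dy in d(df) is ∂^2 f/∂x ∂y - ∂^2 f/∂y ∂x = (-z) - (-z) = 0 (equality of mixed partials for smooth f).
Similarly for dx ∧ dz and dy ∧ dz — all coefficients vanish. So d(df) = 0.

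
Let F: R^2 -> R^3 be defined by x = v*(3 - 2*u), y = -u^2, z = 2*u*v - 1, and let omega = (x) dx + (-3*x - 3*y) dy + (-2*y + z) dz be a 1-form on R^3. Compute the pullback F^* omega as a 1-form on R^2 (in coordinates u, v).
F^* omega = (-6*u^3 - 8*u^2*v + 8*u*v^2 + 18*u*v - 6*v^2 - 2*v) du + (4*u^3 + 8*u^2*v - 12*u*v - 2*u + 9*v) dv

Using F^*(f dg) = (f ∘ F) d(g ∘ F), substitute each coordinate x_i by F_i(u, v) in f_i, and replace dx_i by d F_i = (∂F_i/∂u) du + (∂F_i/∂v) dv.
  For the x component: f_1(F) = v*(3 - 2*u); d F_1 = (-2*v) du + (3 - 2*u) dv
  For the y component: f_2(F) = 3*u^2 + 6*u*v - 9*v; d F_2 = (-2*u) du + (0) dv
  For the z component: f_3(F) = 2*u^2 + 2*u*v - 1; d F_3 = (2*v) du + (2*u) dv
Combining and collecting du, dv coefficients:
  coeff of du: -6*u^3 - 8*u^2*v + 8*u*v^2 + 18*u*v - 6*v^2 - 2*v
  coeff of dv: 4*u^3 + 8*u^2*v - 12*u*v - 2*u + 9*v
F^* omega = (-6*u^3 - 8*u^2*v + 8*u*v^2 + 18*u*v - 6*v^2 - 2*v) du + (4*u^3 + 8*u^2*v - 12*u*v - 2*u + 9*v) dv.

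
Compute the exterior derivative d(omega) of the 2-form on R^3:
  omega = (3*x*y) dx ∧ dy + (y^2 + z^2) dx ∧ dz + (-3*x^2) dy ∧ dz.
d(omega) = (-6*x - 2*y) dx ∧ dy ∧ dz

For a 2-form omega = sum_{i<j} g_{ij} dx_i ∧ dx_j, the exterior derivative is
  d(omega) = sum_{i<j} d(g_{ij}) ∧ dx_i ∧ dx_j = sum_{i<j, k} (∂g_{ij}/∂x_k) dx_k ∧ dx_i ∧ dx_j.
Expand each term, using dx_k ∧ dx_i ∧ dx_j = sgn(permutation) dx_{(a)} ∧ dx_{(b)} ∧ dx_{(c)} with (a < b < c) sorted:
  d(y^2 + z^2) includes (∂/∂y)(y^2 + z^2) dy = (2*y) dy, which multiplied by dx ∧ dz gives (-2*y) dx ∧ dy ∧ dz
  d(-3*x^2) includes (∂/∂x)(-3*x^2) dx = (-6*x) dx, which multiplied by dy ∧ dz gives (-6*x) dx ∧ dy ∧ dz
Collecting like 3-forms: d(omega) = (-6*x - 2*y) dx ∧ dy ∧ dz.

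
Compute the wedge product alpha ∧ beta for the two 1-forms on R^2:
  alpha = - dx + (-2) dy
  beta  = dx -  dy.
alpha ∧ beta = (3) dx ∧ dy

Distribute the wedge, using dx_i ∧ dx_j = -dx_j ∧ dx_i and dx_i ∧ dx_i = 0. For each pair (i, j) with i < j, the coefficient of dx_i ∧ dx_j in alpha ∧ beta is (alpha_i * beta_j - alpha_j * beta_i). Collecting: alpha ∧ beta = (3) dx ∧ dy.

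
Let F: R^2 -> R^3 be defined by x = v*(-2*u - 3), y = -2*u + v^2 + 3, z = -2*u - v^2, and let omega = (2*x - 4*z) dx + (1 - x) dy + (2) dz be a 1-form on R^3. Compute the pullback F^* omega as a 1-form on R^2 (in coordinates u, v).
F^* omega = (8*u*v^2 - 20*u*v - 8*v^3 + 12*v^2 - 6*v - 6) du + (8*u^2*v - 16*u^2 - 4*u*v^2 + 24*u*v - 24*u - 6*v^2 + 16*v) dv

Using F^*(f dg) = (f ∘ F) d(g ∘ F), substitute each coordinate x_i by F_i(u, v) in f_i, and replace dx_i by d F_i = (∂F_i/∂u) du + (∂F_i/∂v) dv.
  For the x component: f_1(F) = -4*u*v + 8*u + 4*v^2 - 6*v; d F_1 = (-2*v) du + (-2*u - 3) dv
  For the y component: f_2(F) = 2*u*v + 3*v + 1; d F_2 = (-2) du + (2*v) dv
  For the z component: f_3(F) = 2; d F_3 = (-2) du + (-2*v) dv
Combining and collecting du, dv coefficients:
  coeff of du: 8*u*v^2 - 20*u*v - 8*v^3 + 12*v^2 - 6*v - 6
  coeff of dv: 8*u^2*v - 16*u^2 - 4*u*v^2 + 24*u*v - 24*u - 6*v^2 + 16*v
F^* omega = (8*u*v^2 - 20*u*v - 8*v^3 + 12*v^2 - 6*v - 6) du + (8*u^2*v - 16*u^2 - 4*u*v^2 + 24*u*v - 24*u - 6*v^2 + 16*v) dv.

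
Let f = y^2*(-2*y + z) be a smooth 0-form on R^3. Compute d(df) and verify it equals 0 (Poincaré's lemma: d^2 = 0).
d(df) = 0

Step 1: df = sum_i (∂f/∂x_i) dx_i = (0) dx + (2*y*(-3*y + z)) dy + (y^2) dz.
Step 2: Apply d again. Using the 1-form formula, the coefficient of dx ∧ dy in d(df) is ∂^2 f/∂x ∂y - ∂^2 f/∂y ∂x = (0) - (0) = 0 (equality of mixed partials for smooth f).
Similarly for dx ∧ dz and dy ∧ dz — all coefficients vanish. So d(df) = 0.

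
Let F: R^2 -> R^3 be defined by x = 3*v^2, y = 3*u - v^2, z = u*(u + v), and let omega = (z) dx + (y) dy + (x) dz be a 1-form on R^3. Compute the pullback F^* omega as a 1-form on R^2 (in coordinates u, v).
F^* omega = (6*u*v^2 + 9*u + 3*v^3 - 3*v^2) du + (v*(6*u^2 + 9*u*v - 6*u + 2*v^2)) dv

Using F^*(f dg) = (f ∘ F) d(g ∘ F), substitute each coordinate x_i by F_i(u, v) in f_i, and replace dx_i by d F_i = (∂F_i/∂u) du + (∂F_i/∂v) dv.
  For the x component: f_1(F) = u*(u + v); d F_1 = (0) du + (6*v) dv
  For the y component: f_2(F) = 3*u - v^2; d F_2 = (3) du + (-2*v) dv
  For the z component: f_3(F) = 3*v^2; d F_3 = (2*u + v) du + (u) dv
Combining and collecting du, dv coefficients:
  coeff of du: 6*u*v^2 + 9*u + 3*v^3 - 3*v^2
  coeff of dv: v*(6*u^2 + 9*u*v - 6*u + 2*v^2)
F^* omega = (6*u*v^2 + 9*u + 3*v^3 - 3*v^2) du + (v*(6*u^2 + 9*u*v - 6*u + 2*v^2)) dv.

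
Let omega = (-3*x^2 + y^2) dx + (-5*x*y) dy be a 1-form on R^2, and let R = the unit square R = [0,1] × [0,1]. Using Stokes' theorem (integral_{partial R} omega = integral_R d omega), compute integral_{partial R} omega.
integral_(partial R) omega = -7/2

Stokes: integral_partial_R omega = integral_R d omega with d omega = (∂Q/∂x - ∂P/∂y) dx ∧ dy.
  ∂Q/∂x = -5*y
  ∂P/∂y = 2*y
  integrand = ∂Q/∂x - ∂P/∂y = -7*y.
Integrating over R: integral_0^1 integral_0^1 (-7*y) dx dy = -7/2.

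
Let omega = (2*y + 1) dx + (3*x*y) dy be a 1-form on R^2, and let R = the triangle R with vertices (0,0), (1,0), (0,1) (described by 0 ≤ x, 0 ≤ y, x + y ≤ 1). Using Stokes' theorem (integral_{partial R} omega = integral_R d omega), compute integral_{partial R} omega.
integral_(partial R) omega = -1/2

Stokes: integral_partial_R omega = integral_R d omega with d omega = (∂Q/∂x - ∂P/∂y) dx ∧ dy.
  ∂Q/∂x = 3*y
  ∂P/∂y = 2
  integrand = ∂Q/∂x - ∂P/∂y = 3*y - 2.
Integrating over R: integral_0^1 integral_0^{1-x} (3*y - 2) dy dx = -1/2.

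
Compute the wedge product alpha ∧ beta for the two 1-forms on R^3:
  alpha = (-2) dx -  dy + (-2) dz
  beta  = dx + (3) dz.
alpha ∧ beta = (-4) dx ∧ dz + (1) dx ∧ dy + (-3) dy ∧ dz

Distribute the wedge, using dx_i ∧ dx_j = -dx_j ∧ dx_i and dx_i ∧ dx_i = 0. For each pair (i, j) with i < j, the coefficient of dx_i ∧ dx_j in alpha ∧ beta is (alpha_i * beta_j - alpha_j * beta_i). Collecting: alpha ∧ beta = (-4) dx ∧ dz + (1) dx ∧ dy + (-3) dy ∧ dz.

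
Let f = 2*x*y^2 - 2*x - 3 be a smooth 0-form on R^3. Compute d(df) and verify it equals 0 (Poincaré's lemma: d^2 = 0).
d(df) = 0

Step 1: df = sum_i (∂f/∂x_i) dx_i = (2*y^2 - 2) dx + (4*x*y) dy + (0) dz.
Step 2: Apply d again. Using the 1-form formula, the coefficient of dx ∧ dy in d(df) is ∂^2 f/∂x ∂y - ∂^2 f/∂y ∂x = (4*y) - (4*y) = 0 (equality of mixed partials for smooth f).
Similarly for dx ∧ dz and dy ∧ dz — all coefficients vanish. So d(df) = 0.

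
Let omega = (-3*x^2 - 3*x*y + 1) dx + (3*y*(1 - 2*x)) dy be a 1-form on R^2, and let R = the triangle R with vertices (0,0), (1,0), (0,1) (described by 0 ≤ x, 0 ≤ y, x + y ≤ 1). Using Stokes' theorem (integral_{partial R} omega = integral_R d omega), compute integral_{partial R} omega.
integral_(partial R) omega = -1/2

Stokes: integral_partial_R omega = integral_R d omega with d omega = (∂Q/∂x - ∂P/∂y) dx ∧ dy.
  ∂Q/∂x = -6*y
  ∂P/∂y = -3*x
  integrand = ∂Q/∂x - ∂P/∂y = 3*x - 6*y.
Integrating over R: integral_0^1 integral_0^{1-x} (3*x - 6*y) dy dx = -1/2.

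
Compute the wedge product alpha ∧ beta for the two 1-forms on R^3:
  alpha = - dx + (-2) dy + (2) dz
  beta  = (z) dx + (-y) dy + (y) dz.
alpha ∧ beta = (y + 2*z) dx ∧ dy + (-y - 2*z) dx ∧ dz

Distribute the wedge, using dx_i ∧ dx_j = -dx_j ∧ dx_i and dx_i ∧ dx_i = 0. For each pair (i, j) with i < j, the coefficient of dx_i ∧ dx_j in alpha ∧ beta is (alpha_i * beta_j - alpha_j * beta_i). Collecting: alpha ∧ beta = (y + 2*z) dx ∧ dy + (-y - 2*z) dx ∧ dz.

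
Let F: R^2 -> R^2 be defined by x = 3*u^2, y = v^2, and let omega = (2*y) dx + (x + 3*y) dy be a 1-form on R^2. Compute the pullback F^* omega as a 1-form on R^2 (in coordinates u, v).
F^* omega = (12*u*v^2) du + (6*v*(u^2 + v^2)) dv

Using F^*(f dg) = (f ∘ F) d(g ∘ F), substitute each coordinate x_i by F_i(u, v) in f_i, and replace dx_i by d F_i = (∂F_i/∂u) du + (∂F_i/∂v) dv.
  For the x component: f_1(F) = 2*v^2; d F_1 = (6*u) du + (0) dv
  For the y component: f_2(F) = 3*u^2 + 3*v^2; d F_2 = (0) du + (2*v) dv
Combining and collecting du, dv coefficients:
  coeff of du: 12*u*v^2
  coeff of dv: 6*v*(u^2 + v^2)
F^* omega = (12*u*v^2) du + (6*v*(u^2 + v^2)) dv.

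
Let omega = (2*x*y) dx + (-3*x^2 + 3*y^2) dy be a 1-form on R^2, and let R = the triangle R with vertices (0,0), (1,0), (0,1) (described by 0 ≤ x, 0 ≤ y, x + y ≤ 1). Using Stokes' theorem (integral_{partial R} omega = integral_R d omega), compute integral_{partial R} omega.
integral_(partial R) omega = -4/3

Stokes: integral_partial_R omega = integral_R d omega with d omega = (∂Q/∂x - ∂P/∂y) dx ∧ dy.
  ∂Q/∂x = -6*x
  ∂P/∂y = 2*x
  integrand = ∂Q/∂x - ∂P/∂y = -8*x.
Integrating over R: integral_0^1 integral_0^{1-x} (-8*x) dy dx = -4/3.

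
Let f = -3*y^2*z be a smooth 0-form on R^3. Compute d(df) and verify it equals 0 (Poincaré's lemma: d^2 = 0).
d(df) = 0

Step 1: df = sum_i (∂f/∂x_i) dx_i = (0) dx + (-6*y*z) dy + (-3*y^2) dz.
Step 2: Apply d again. Using the 1-form formula, the coefficient of dx ∧ dy in d(df) is ∂^2 f/∂x ∂y - ∂^2 f/∂y ∂x = (0) - (0) = 0 (equality of mixed partials for smooth f).
Similarly for dx ∧ dz and dy ∧ dz — all coefficients vanish. So d(df) = 0.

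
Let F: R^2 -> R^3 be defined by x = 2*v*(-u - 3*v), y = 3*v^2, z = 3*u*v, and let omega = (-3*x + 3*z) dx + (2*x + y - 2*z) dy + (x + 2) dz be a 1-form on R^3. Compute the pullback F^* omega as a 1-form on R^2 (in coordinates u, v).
F^* omega = (6*v*(-6*u*v - 9*v^2 + 1)) du + (-36*u^2*v - 294*u*v^2 + 6*u - 270*v^3) dv

Using F^*(f dg) = (f ∘ F) d(g ∘ F), substitute each coordinate x_i by F_i(u, v) in f_i, and replace dx_i by d F_i = (∂F_i/∂u) du + (∂F_i/∂v) dv.
  For the x component: f_1(F) = 3*v*(5*u + 6*v); d F_1 = (-2*v) du + (-2*u - 12*v) dv
  For the y component: f_2(F) = v*(-10*u - 9*v); d F_2 = (0) du + (6*v) dv
  For the z component: f_3(F) = -2*u*v - 6*v^2 + 2; d F_3 = (3*v) du + (3*u) dv
Combining and collecting du, dv coefficients:
  coeff of du: 6*v*(-6*u*v - 9*v^2 + 1)
  coeff of dv: -36*u^2*v - 294*u*v^2 + 6*u - 270*v^3
F^* omega = (6*v*(-6*u*v - 9*v^2 + 1)) du + (-36*u^2*v - 294*u*v^2 + 6*u - 270*v^3) dv.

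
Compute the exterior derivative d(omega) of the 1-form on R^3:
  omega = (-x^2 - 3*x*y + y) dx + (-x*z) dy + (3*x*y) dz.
d(omega) = (3*x - z - 1) dx ∧ dy + (3*y) dx ∧ dz + (4*x) dy ∧ dz

For a 1-form omega = sum_i f_i dx_i, the exterior derivative is
  d(omega) = sum_{i < j} (∂f_j/∂x_i - ∂f_i/∂x_j) dx_i ∧ dx_j.
  coefficient of dx ∧ dy: ∂f_2/∂x - ∂f_1/∂y = ∂(-x*z)/∂x - ∂(-x^2 - 3*x*y + y)/∂y = 3*x - z - 1
  coefficient of dx ∧ dz: ∂f_3/∂x - ∂f_1/∂z = ∂(3*x*y)/∂x - ∂(-x^2 - 3*x*y + y)/∂z = 3*y
  coefficient of dy ∧ dz: ∂f_3/∂y - ∂f_2/∂z = ∂(3*x*y)/∂y - ∂(-x*z)/∂z = 4*x
Assembling: d(omega) = (3*x - z - 1) dx ∧ dy + (3*y) dx ∧ dz + (4*x) dy ∧ dz.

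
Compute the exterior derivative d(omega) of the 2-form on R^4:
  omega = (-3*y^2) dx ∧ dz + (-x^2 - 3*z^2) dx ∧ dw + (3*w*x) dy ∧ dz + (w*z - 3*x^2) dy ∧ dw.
d(omega) = (3*w + 6*y) dx ∧ dy ∧ dz + (6*z) dx ∧ dz ∧ dw + (-w + 3*x) dy ∧ dz ∧ dw + (-6*x) dx ∧ dy ∧ dw

For a 2-form omega = sum_{i<j} g_{ij} dx_i ∧ dx_j, the exterior derivative is
  d(omega) = sum_{i<j} d(g_{ij}) ∧ dx_i ∧ dx_j = sum_{i<j, k} (∂g_{ij}/∂x_k) dx_k ∧ dx_i ∧ dx_j.
Expand each term, using dx_k ∧ dx_i ∧ dx_j = sgn(permutation) dx_{(a)} ∧ dx_{(b)} ∧ dx_{(c)} with (a < b < c) sorted:
  d(-3*y^2) includes (∂/∂y)(-3*y^2) dy = (-6*y) dy, which multiplied by dx ∧ dz gives (6*y) dx ∧ dy ∧ dz
  d(-x^2 - 3*z^2) includes (∂/∂z)(-x^2 - 3*z^2) dz = (-6*z) dz, which multiplied by dx ∧ dw gives (6*z) dx ∧ dz ∧ dw
  d(3*w*x) includes (∂/∂x)(3*w*x) dx = (3*w) dx, which multiplied by dy ∧ dz gives (3*w) dx ∧ dy ∧ dz
  d(3*w*x) includes (∂/∂w)(3*w*x) dw = (3*x) dw, which multiplied by dy ∧ dz gives (3*x) dy ∧ dz ∧ dw
  d(w*z - 3*x^2) includes (∂/∂x)(w*z - 3*x^2) dx = (-6*x) dx, which multiplied by dy ∧ dw gives (-6*x) dx ∧ dy ∧ dw
  d(w*z - 3*x^2) includes (∂/∂z)(w*z - 3*x^2) dz = (w) dz, which multiplied by dy ∧ dw gives (-w) dy ∧ dz ∧ dw
Collecting like 3-forms: d(omega) = (3*w + 6*y) dx ∧ dy ∧ dz + (6*z) dx ∧ dz ∧ dw + (-w + 3*x) dy ∧ dz ∧ dw + (-6*x) dx ∧ dy ∧ dw.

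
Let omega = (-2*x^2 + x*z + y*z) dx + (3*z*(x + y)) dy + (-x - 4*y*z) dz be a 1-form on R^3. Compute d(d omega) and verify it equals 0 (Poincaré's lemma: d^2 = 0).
d(d omega) = 0

Step 1: d omega = sum_{i<j} (∂f_j/∂x_i - ∂f_i/∂x_j) dx_i ∧ dx_j:
  coeff of dx ∧ dy: 2*z
  coeff of dx ∧ dz: -x - y - 1
  coeff of dy ∧ dz: -3*x - 3*y - 4*z
Step 2: Apply d again to each 2-form coefficient. The only possible 3-form in R^3 is dx ∧ dy ∧ dz, with coefficient
  ∂(coeff of dy∧dz)/∂x - ∂(coeff of dx∧dz)/∂y + ∂(coeff of dx∧dy)/∂z
  = ∂/∂x (-3*x - 3*y - 4*z) - ∂/∂y (-x - y - 1) + ∂/∂z (2*z).
Each of these terms simplifies to sums of mixed partials that cancel in pairs. The result is 0 (by equality of mixed partials for smooth functions — Schwarz / Clairaut).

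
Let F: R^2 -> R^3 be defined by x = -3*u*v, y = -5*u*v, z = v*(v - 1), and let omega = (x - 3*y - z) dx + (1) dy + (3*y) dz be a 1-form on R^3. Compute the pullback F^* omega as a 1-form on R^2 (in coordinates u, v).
F^* omega = (v*(-36*u*v + 3*v^2 - 3*v - 5)) du + (u*(-36*u*v - 27*v^2 + 12*v - 5)) dv

Using F^*(f dg) = (f ∘ F) d(g ∘ F), substitute each coordinate x_i by F_i(u, v) in f_i, and replace dx_i by d F_i = (∂F_i/∂u) du + (∂F_i/∂v) dv.
  For the x component: f_1(F) = v*(12*u - v + 1); d F_1 = (-3*v) du + (-3*u) dv
  For the y component: f_2(F) = 1; d F_2 = (-5*v) du + (-5*u) dv
  For the z component: f_3(F) = -15*u*v; d F_3 = (0) du + (2*v - 1) dv
Combining and collecting du, dv coefficients:
  coeff of du: v*(-36*u*v + 3*v^2 - 3*v - 5)
  coeff of dv: u*(-36*u*v - 27*v^2 + 12*v - 5)
F^* omega = (v*(-36*u*v + 3*v^2 - 3*v - 5)) du + (u*(-36*u*v - 27*v^2 + 12*v - 5)) dv.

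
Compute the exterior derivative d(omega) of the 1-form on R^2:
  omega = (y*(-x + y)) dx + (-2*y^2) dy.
d(omega) = (x - 2*y) dx ∧ dy

For a 1-form omega = sum_i f_i dx_i, the exterior derivative is
  d(omega) = sum_{i < j} (∂f_j/∂x_i - ∂f_i/∂x_j) dx_i ∧ dx_j.
  coefficient of dx ∧ dy: ∂f_2/∂x - ∂f_1/∂y = ∂(-2*y^2)/∂x - ∂(y*(-x + y))/∂y = x - 2*y
Assembling: d(omega) = (x - 2*y) dx ∧ dy.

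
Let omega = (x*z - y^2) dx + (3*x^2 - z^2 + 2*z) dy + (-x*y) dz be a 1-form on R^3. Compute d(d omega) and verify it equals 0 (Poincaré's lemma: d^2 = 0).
d(d omega) = 0

Step 1: d omega = sum_{i<j} (∂f_j/∂x_i - ∂f_i/∂x_j) dx_i ∧ dx_j:
  coeff of dx ∧ dy: 6*x + 2*y
  coeff of dx ∧ dz: -x - y
  coeff of dy ∧ dz: -x + 2*z - 2
Step 2: Apply d again to each 2-form coefficient. The only possible 3-form in R^3 is dx ∧ dy ∧ dz, with coefficient
  ∂(coeff of dy∧dz)/∂x - ∂(coeff of dx∧dz)/∂y + ∂(coeff of dx∧dy)/∂z
  = ∂/∂x (-x + 2*z - 2) - ∂/∂y (-x - y) + ∂/∂z (6*x + 2*y).
Each of these terms simplifies to sums of mixed partials that cancel in pairs. The result is 0 (by equality of mixed partials for smooth functions — Schwarz / Clairaut).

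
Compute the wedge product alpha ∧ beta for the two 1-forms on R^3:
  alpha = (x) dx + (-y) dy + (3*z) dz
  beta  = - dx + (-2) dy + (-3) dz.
alpha ∧ beta = (-2*x - y) dx ∧ dy + (-3*x + 3*z) dx ∧ dz + (3*y + 6*z) dy ∧ dz

Distribute the wedge, using dx_i ∧ dx_j = -dx_j ∧ dx_i and dx_i ∧ dx_i = 0. For each pair (i, j) with i < j, the coefficient of dx_i ∧ dx_j in alpha ∧ beta is (alpha_i * beta_j - alpha_j * beta_i). Collecting: alpha ∧ beta = (-2*x - y) dx ∧ dy + (-3*x + 3*z) dx ∧ dz + (3*y + 6*z) dy ∧ dz.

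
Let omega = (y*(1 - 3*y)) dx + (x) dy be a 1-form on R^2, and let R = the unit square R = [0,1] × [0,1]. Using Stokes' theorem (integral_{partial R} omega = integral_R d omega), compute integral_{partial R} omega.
integral_(partial R) omega = 3

Stokes: integral_partial_R omega = integral_R d omega with d omega = (∂Q/∂x - ∂P/∂y) dx ∧ dy.
  ∂Q/∂x = 1
  ∂P/∂y = 1 - 6*y
  integrand = ∂Q/∂x - ∂P/∂y = 6*y.
Integrating over R: integral_0^1 integral_0^1 (6*y) dx dy = 3.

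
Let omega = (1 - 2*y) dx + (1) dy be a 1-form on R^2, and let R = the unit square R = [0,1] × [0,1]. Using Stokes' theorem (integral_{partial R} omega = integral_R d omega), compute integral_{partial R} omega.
integral_(partial R) omega = 2

Stokes: integral_partial_R omega = integral_R d omega with d omega = (∂Q/∂x - ∂P/∂y) dx ∧ dy.
  ∂Q/∂x = 0
  ∂P/∂y = -2
  integrand = ∂Q/∂x - ∂P/∂y = 2.
Integrating over R: integral_0^1 integral_0^1 (2) dx dy = 2.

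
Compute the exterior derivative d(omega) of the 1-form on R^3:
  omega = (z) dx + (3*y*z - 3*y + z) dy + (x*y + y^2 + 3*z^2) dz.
d(omega) = (y - 1) dx ∧ dz + (x - y - 1) dy ∧ dz

For a 1-form omega = sum_i f_i dx_i, the exterior derivative is
  d(omega) = sum_{i < j} (∂f_j/∂x_i - ∂f_i/∂x_j) dx_i ∧ dx_j.
  coefficient of dx ∧ dz: ∂f_3/∂x - ∂f_1/∂z = ∂(x*y + y^2 + 3*z^2)/∂x - ∂(z)/∂z = y - 1
  coefficient of dy ∧ dz: ∂f_3/∂y - ∂f_2/∂z = ∂(x*y + y^2 + 3*z^2)/∂y - ∂(3*y*z - 3*y + z)/∂z = x - y - 1
Assembling: d(omega) = (y - 1) dx ∧ dz + (x - y - 1) dy ∧ dz.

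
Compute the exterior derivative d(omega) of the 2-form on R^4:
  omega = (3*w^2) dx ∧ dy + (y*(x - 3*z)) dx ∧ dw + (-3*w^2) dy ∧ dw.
d(omega) = (6*w - x + 3*z) dx ∧ dy ∧ dw + (3*y) dx ∧ dz ∧ dw

For a 2-form omega = sum_{i<j} g_{ij} dx_i ∧ dx_j, the exterior derivative is
  d(omega) = sum_{i<j} d(g_{ij}) ∧ dx_i ∧ dx_j = sum_{i<j, k} (∂g_{ij}/∂x_k) dx_k ∧ dx_i ∧ dx_j.
Expand each term, using dx_k ∧ dx_i ∧ dx_j = sgn(permutation) dx_{(a)} ∧ dx_{(b)} ∧ dx_{(c)} with (a < b < c) sorted:
  d(3*w^2) includes (∂/∂w)(3*w^2) dw = (6*w) dw, which multiplied by dx ∧ dy gives (6*w) dx ∧ dy ∧ dw
  d(y*(x - 3*z)) includes (∂/∂y)(y*(x - 3*z)) dy = (x - 3*z) dy, which multiplied by dx ∧ dw gives (-x + 3*z) dx ∧ dy ∧ dw
  d(y*(x - 3*z)) includes (∂/∂z)(y*(x - 3*z)) dz = (-3*y) dz, which multiplied by dx ∧ dw gives (3*y) dx ∧ dz ∧ dw
Collecting like 3-forms: d(omega) = (6*w - x + 3*z) dx ∧ dy ∧ dw + (3*y) dx ∧ dz ∧ dw.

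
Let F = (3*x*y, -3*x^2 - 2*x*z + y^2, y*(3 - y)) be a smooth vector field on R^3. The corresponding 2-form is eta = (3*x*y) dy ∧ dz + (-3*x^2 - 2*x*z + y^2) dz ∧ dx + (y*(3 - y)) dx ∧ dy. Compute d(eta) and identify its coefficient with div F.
d(eta) = (5*y) dx ∧ dy ∧ dz; div F = 5*y

For a 2-form in R^3 of the form above, applying d gives a 3-form with coefficient ∂P/∂x + ∂Q/∂y + ∂R/∂z:
  ∂P/∂x = 3*y
  ∂Q/∂y = 2*y
  ∂R/∂z = 0
Sum = 5*y, which is exactly div F.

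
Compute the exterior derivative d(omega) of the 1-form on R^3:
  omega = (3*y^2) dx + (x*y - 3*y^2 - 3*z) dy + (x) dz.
d(omega) = (-5*y) dx ∧ dy + (1) dx ∧ dz + (3) dy ∧ dz

For a 1-form omega = sum_i f_i dx_i, the exterior derivative is
  d(omega) = sum_{i < j} (∂f_j/∂x_i - ∂f_i/∂x_j) dx_i ∧ dx_j.
  coefficient of dx ∧ dy: ∂f_2/∂x - ∂f_1/∂y = ∂(x*y - 3*y^2 - 3*z)/∂x - ∂(3*y^2)/∂y = -5*y
  coefficient of dx ∧ dz: ∂f_3/∂x - ∂f_1/∂z = ∂(x)/∂x - ∂(3*y^2)/∂z = 1
  coefficient of dy ∧ dz: ∂f_3/∂y - ∂f_2/∂z = ∂(x)/∂y - ∂(x*y - 3*y^2 - 3*z)/∂z = 3
Assembling: d(omega) = (-5*y) dx ∧ dy + (1) dx ∧ dz + (3) dy ∧ dz.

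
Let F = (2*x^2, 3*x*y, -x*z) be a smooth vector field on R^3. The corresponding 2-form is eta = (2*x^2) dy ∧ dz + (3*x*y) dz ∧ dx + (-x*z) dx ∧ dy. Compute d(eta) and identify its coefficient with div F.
d(eta) = (6*x) dx ∧ dy ∧ dz; div F = 6*x

For a 2-form in R^3 of the form above, applying d gives a 3-form with coefficient ∂P/∂x + ∂Q/∂y + ∂R/∂z:
  ∂P/∂x = 4*x
  ∂Q/∂y = 3*x
  ∂R/∂z = -x
Sum = 6*x, which is exactly div F.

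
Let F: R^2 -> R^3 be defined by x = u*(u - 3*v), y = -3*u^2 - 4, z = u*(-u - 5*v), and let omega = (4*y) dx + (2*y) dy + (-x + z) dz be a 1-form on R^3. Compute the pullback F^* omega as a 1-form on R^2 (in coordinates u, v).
F^* omega = (16*u^3 + 50*u^2*v + 10*u*v^2 + 16*u + 48*v) du + (2*u*(23*u^2 + 5*u*v + 24)) dv

Using F^*(f dg) = (f ∘ F) d(g ∘ F), substitute each coordinate x_i by F_i(u, v) in f_i, and replace dx_i by d F_i = (∂F_i/∂u) du + (∂F_i/∂v) dv.
  For the x component: f_1(F) = -12*u^2 - 16; d F_1 = (2*u - 3*v) du + (-3*u) dv
  For the y component: f_2(F) = -6*u^2 - 8; d F_2 = (-6*u) du + (0) dv
  For the z component: f_3(F) = 2*u*(-u - v); d F_3 = (-2*u - 5*v) du + (-5*u) dv
Combining and collecting du, dv coefficients:
  coeff of du: 16*u^3 + 50*u^2*v + 10*u*v^2 + 16*u + 48*v
  coeff of dv: 2*u*(23*u^2 + 5*u*v + 24)
F^* omega = (16*u^3 + 50*u^2*v + 10*u*v^2 + 16*u + 48*v) du + (2*u*(23*u^2 + 5*u*v + 24)) dv.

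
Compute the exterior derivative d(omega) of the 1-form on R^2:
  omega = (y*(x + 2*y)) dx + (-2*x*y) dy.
d(omega) = (-x - 6*y) dx ∧ dy

For a 1-form omega = sum_i f_i dx_i, the exterior derivative is
  d(omega) = sum_{i < j} (∂f_j/∂x_i - ∂f_i/∂x_j) dx_i ∧ dx_j.
  coefficient of dx ∧ dy: ∂f_2/∂x - ∂f_1/∂y = ∂(-2*x*y)/∂x - ∂(y*(x + 2*y))/∂y = -x - 6*y
Assembling: d(omega) = (-x - 6*y) dx ∧ dy.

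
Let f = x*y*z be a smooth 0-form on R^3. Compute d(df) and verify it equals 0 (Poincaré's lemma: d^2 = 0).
d(df) = 0

Step 1: df = sum_i (∂f/∂x_i) dx_i = (y*z) dx + (x*z) dy + (x*y) dz.
Step 2: Apply d again. Using the 1-form formula, the coefficient of dx ∧ dy in d(df) is ∂^2 f/∂x ∂y - ∂^2 f/∂y ∂x = (z) - (z) = 0 (equality of mixed partials for smooth f).
Similarly for dx ∧ dz and dy ∧ dz — all coefficients vanish. So d(df) = 0.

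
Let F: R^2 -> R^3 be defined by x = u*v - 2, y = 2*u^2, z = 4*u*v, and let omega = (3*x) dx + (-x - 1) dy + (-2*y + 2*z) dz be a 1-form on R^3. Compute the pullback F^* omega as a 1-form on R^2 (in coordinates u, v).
F^* omega = (-20*u^2*v + 35*u*v^2 + 4*u - 6*v) du + (u*(-16*u^2 + 35*u*v - 6)) dv

Using F^*(f dg) = (f ∘ F) d(g ∘ F), substitute each coordinate x_i by F_i(u, v) in f_i, and replace dx_i by d F_i = (∂F_i/∂u) du + (∂F_i/∂v) dv.
  For the x component: f_1(F) = 3*u*v - 6; d F_1 = (v) du + (u) dv
  For the y component: f_2(F) = -u*v + 1; d F_2 = (4*u) du + (0) dv
  For the z component: f_3(F) = 4*u*(-u + 2*v); d F_3 = (4*v) du + (4*u) dv
Combining and collecting du, dv coefficients:
  coeff of du: -20*u^2*v + 35*u*v^2 + 4*u - 6*v
  coeff of dv: u*(-16*u^2 + 35*u*v - 6)
F^* omega = (-20*u^2*v + 35*u*v^2 + 4*u - 6*v) du + (u*(-16*u^2 + 35*u*v - 6)) dv.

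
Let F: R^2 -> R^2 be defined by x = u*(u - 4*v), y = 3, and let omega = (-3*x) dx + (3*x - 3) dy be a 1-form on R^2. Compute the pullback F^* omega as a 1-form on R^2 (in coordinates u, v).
F^* omega = (6*u*(-u^2 + 6*u*v - 8*v^2)) du + (12*u^2*(u - 4*v)) dv

Using F^*(f dg) = (f ∘ F) d(g ∘ F), substitute each coordinate x_i by F_i(u, v) in f_i, and replace dx_i by d F_i = (∂F_i/∂u) du + (∂F_i/∂v) dv.
  For the x component: f_1(F) = 3*u*(-u + 4*v); d F_1 = (2*u - 4*v) du + (-4*u) dv
  For the y component: f_2(F) = 3*u^2 - 12*u*v - 3; d F_2 = (0) du + (0) dv
Combining and collecting du, dv coefficients:
  coeff of du: 6*u*(-u^2 + 6*u*v - 8*v^2)
  coeff of dv: 12*u^2*(u - 4*v)
F^* omega = (6*u*(-u^2 + 6*u*v - 8*v^2)) du + (12*u^2*(u - 4*v)) dv.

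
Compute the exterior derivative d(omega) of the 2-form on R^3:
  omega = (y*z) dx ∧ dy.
d(omega) = (y) dx ∧ dy ∧ dz

For a 2-form omega = sum_{i<j} g_{ij} dx_i ∧ dx_j, the exterior derivative is
  d(omega) = sum_{i<j} d(g_{ij}) ∧ dx_i ∧ dx_j = sum_{i<j, k} (∂g_{ij}/∂x_k) dx_k ∧ dx_i ∧ dx_j.
Expand each term, using dx_k ∧ dx_i ∧ dx_j = sgn(permutation) dx_{(a)} ∧ dx_{(b)} ∧ dx_{(c)} with (a < b < c) sorted:
  d(y*z) includes (∂/∂z)(y*z) dz = (y) dz, which multiplied by dx ∧ dy gives (y) dx ∧ dy ∧ dz
Collecting like 3-forms: d(omega) = (y) dx ∧ dy ∧ dz.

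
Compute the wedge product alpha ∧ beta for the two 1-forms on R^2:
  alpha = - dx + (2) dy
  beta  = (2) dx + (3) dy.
alpha ∧ beta = (-7) dx ∧ dy

Distribute the wedge, using dx_i ∧ dx_j = -dx_j ∧ dx_i and dx_i ∧ dx_i = 0. For each pair (i, j) with i < j, the coefficient of dx_i ∧ dx_j in alpha ∧ beta is (alpha_i * beta_j - alpha_j * beta_i). Collecting: alpha ∧ beta = (-7) dx ∧ dy.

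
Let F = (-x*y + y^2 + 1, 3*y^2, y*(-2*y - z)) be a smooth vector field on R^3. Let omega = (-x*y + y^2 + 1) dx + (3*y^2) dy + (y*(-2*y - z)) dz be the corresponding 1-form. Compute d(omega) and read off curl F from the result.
d(omega) = (-4*y - z) dy ∧ dz + (0) dz ∧ dx + (x - 2*y) dx ∧ dy; curl F = (-4*y - z, 0, x - 2*y)

d omega = sum_{i<j} (∂f_j/∂x_i - ∂f_i/∂x_j) dx_i ∧ dx_j. Under the identification (dy ∧ dz, dz ∧ dx, dx ∧ dy) ↔ (e_x, e_y, e_z), the coefficients are exactly the components of curl F. Compute:
  ∂R/∂y - ∂Q/∂z = (-4*y - z) - (0) = -4*y - z
  ∂P/∂z - ∂R/∂x = (0) - (0) = 0
  ∂Q/∂x - ∂P/∂y = (0) - (-x + 2*y) = x - 2*y.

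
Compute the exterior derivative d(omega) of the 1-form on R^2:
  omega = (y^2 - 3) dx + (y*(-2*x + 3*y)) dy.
d(omega) = (-4*y) dx ∧ dy

For a 1-form omega = sum_i f_i dx_i, the exterior derivative is
  d(omega) = sum_{i < j} (∂f_j/∂x_i - ∂f_i/∂x_j) dx_i ∧ dx_j.
  coefficient of dx ∧ dy: ∂f_2/∂x - ∂f_1/∂y = ∂(y*(-2*x + 3*y))/∂x - ∂(y^2 - 3)/∂y = -4*y
Assembling: d(omega) = (-4*y) dx ∧ dy.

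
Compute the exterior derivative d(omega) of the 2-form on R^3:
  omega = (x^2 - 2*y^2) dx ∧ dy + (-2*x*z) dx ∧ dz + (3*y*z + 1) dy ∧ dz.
d(omega) = 0

For a 2-form omega = sum_{i<j} g_{ij} dx_i ∧ dx_j, the exterior derivative is
  d(omega) = sum_{i<j} d(g_{ij}) ∧ dx_i ∧ dx_j = sum_{i<j, k} (∂g_{ij}/∂x_k) dx_k ∧ dx_i ∧ dx_j.
Expand each term, using dx_k ∧ dx_i ∧ dx_j = sgn(permutation) dx_{(a)} ∧ dx_{(b)} ∧ dx_{(c)} with (a < b < c) sorted:

Collecting like 3-forms: d(omega) = 0.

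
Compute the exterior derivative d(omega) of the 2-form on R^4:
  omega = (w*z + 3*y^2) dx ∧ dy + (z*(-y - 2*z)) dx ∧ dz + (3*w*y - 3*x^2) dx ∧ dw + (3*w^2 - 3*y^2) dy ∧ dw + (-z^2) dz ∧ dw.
d(omega) = (w + z) dx ∧ dy ∧ dz + (-3*w + z) dx ∧ dy ∧ dw

For a 2-form omega = sum_{i<j} g_{ij} dx_i ∧ dx_j, the exterior derivative is
  d(omega) = sum_{i<j} d(g_{ij}) ∧ dx_i ∧ dx_j = sum_{i<j, k} (∂g_{ij}/∂x_k) dx_k ∧ dx_i ∧ dx_j.
Expand each term, using dx_k ∧ dx_i ∧ dx_j = sgn(permutation) dx_{(a)} ∧ dx_{(b)} ∧ dx_{(c)} with (a < b < c) sorted:
  d(w*z + 3*y^2) includes (∂/∂z)(w*z + 3*y^2) dz = (w) dz, which multiplied by dx ∧ dy gives (w) dx ∧ dy ∧ dz
  d(w*z + 3*y^2) includes (∂/∂w)(w*z + 3*y^2) dw = (z) dw, which multiplied by dx ∧ dy gives (z) dx ∧ dy ∧ dw
  d(z*(-y - 2*z)) includes (∂/∂y)(z*(-y - 2*z)) dy = (-z) dy, which multiplied by dx ∧ dz gives (z) dx ∧ dy ∧ dz
  d(3*w*y - 3*x^2) includes (∂/∂y)(3*w*y - 3*x^2) dy = (3*w) dy, which multiplied by dx ∧ dw gives (-3*w) dx ∧ dy ∧ dw
Collecting like 3-forms: d(omega) = (w + z) dx ∧ dy ∧ dz + (-3*w + z) dx ∧ dy ∧ dw.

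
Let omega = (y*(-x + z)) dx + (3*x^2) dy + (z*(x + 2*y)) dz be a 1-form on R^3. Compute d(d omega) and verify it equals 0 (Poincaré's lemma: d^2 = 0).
d(d omega) = 0

Step 1: d omega = sum_{i<j} (∂f_j/∂x_i - ∂f_i/∂x_j) dx_i ∧ dx_j:
  coeff of dx ∧ dy: 7*x - z
  coeff of dx ∧ dz: -y + z
  coeff of dy ∧ dz: 2*z
Step 2: Apply d again to each 2-form coefficient. The only possible 3-form in R^3 is dx ∧ dy ∧ dz, with coefficient
  ∂(coeff of dy∧dz)/∂x - ∂(coeff of dx∧dz)/∂y + ∂(coeff of dx∧dy)/∂z
  = ∂/∂x (2*z) - ∂/∂y (-y + z) + ∂/∂z (7*x - z).
Each of these terms simplifies to sums of mixed partials that cancel in pairs. The result is 0 (by equality of mixed partials for smooth functions — Schwarz / Clairaut).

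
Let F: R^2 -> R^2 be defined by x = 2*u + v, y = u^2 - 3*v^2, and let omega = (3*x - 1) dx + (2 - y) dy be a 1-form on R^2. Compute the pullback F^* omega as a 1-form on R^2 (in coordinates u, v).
F^* omega = (-2*u^3 + 6*u*v^2 + 16*u + 6*v - 2) du + (6*u^2*v + 6*u - 18*v^3 - 9*v - 1) dv

Using F^*(f dg) = (f ∘ F) d(g ∘ F), substitute each coordinate x_i by F_i(u, v) in f_i, and replace dx_i by d F_i = (∂F_i/∂u) du + (∂F_i/∂v) dv.
  For the x component: f_1(F) = 6*u + 3*v - 1; d F_1 = (2) du + (1) dv
  For the y component: f_2(F) = -u^2 + 3*v^2 + 2; d F_2 = (2*u) du + (-6*v) dv
Combining and collecting du, dv coefficients:
  coeff of du: -2*u^3 + 6*u*v^2 + 16*u + 6*v - 2
  coeff of dv: 6*u^2*v + 6*u - 18*v^3 - 9*v - 1
F^* omega = (-2*u^3 + 6*u*v^2 + 16*u + 6*v - 2) du + (6*u^2*v + 6*u - 18*v^3 - 9*v - 1) dv.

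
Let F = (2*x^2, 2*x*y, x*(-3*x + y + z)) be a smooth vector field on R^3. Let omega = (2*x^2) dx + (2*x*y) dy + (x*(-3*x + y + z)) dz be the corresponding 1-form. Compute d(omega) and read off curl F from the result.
d(omega) = (x) dy ∧ dz + (6*x - y - z) dz ∧ dx + (2*y) dx ∧ dy; curl F = (x, 6*x - y - z, 2*y)

d omega = sum_{i<j} (∂f_j/∂x_i - ∂f_i/∂x_j) dx_i ∧ dx_j. Under the identification (dy ∧ dz, dz ∧ dx, dx ∧ dy) ↔ (e_x, e_y, e_z), the coefficients are exactly the components of curl F. Compute:
  ∂R/∂y - ∂Q/∂z = (x) - (0) = x
  ∂P/∂z - ∂R/∂x = (0) - (-6*x + y + z) = 6*x - y - z
  ∂Q/∂x - ∂P/∂y = (2*y) - (0) = 2*y.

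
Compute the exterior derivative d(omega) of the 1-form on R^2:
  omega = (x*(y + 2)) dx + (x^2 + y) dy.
d(omega) = (x) dx ∧ dy

For a 1-form omega = sum_i f_i dx_i, the exterior derivative is
  d(omega) = sum_{i < j} (∂f_j/∂x_i - ∂f_i/∂x_j) dx_i ∧ dx_j.
  coefficient of dx ∧ dy: ∂f_2/∂x - ∂f_1/∂y = ∂(x^2 + y)/∂x - ∂(x*(y + 2))/∂y = x
Assembling: d(omega) = (x) dx ∧ dy.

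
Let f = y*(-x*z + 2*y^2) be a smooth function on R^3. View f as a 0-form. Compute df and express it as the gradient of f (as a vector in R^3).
df = (-y*z) dx + (-x*z + 6*y^2) dy + (-x*y) dz; grad f = (-y*z, -x*z + 6*y^2, -x*y)

For a 0-form f, d f = (∂f/∂x) dx + (∂f/∂y) dy + (∂f/∂z) dz. The components of the vector representation are exactly the entries of grad f in Cartesian coordinates:
  ∂f/∂x = -y*z
  ∂f/∂y = -x*z + 6*y^2
  ∂f/∂z = -x*y.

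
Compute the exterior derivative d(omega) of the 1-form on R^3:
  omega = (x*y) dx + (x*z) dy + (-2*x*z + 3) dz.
d(omega) = (-x + z) dx ∧ dy + (-2*z) dx ∧ dz + (-x) dy ∧ dz

For a 1-form omega = sum_i f_i dx_i, the exterior derivative is
  d(omega) = sum_{i < j} (∂f_j/∂x_i - ∂f_i/∂x_j) dx_i ∧ dx_j.
  coefficient of dx ∧ dy: ∂f_2/∂x - ∂f_1/∂y = ∂(x*z)/∂x - ∂(x*y)/∂y = -x + z
  coefficient of dx ∧ dz: ∂f_3/∂x - ∂f_1/∂z = ∂(-2*x*z + 3)/∂x - ∂(x*y)/∂z = -2*z
  coefficient of dy ∧ dz: ∂f_3/∂y - ∂f_2/∂z = ∂(-2*x*z + 3)/∂y - ∂(x*z)/∂z = -x
Assembling: d(omega) = (-x + z) dx ∧ dy + (-2*z) dx ∧ dz + (-x) dy ∧ dz.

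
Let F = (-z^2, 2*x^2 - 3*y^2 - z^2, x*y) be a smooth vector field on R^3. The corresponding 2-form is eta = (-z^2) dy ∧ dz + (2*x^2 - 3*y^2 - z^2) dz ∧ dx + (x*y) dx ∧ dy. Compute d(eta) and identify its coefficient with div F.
d(eta) = (-6*y) dx ∧ dy ∧ dz; div F = -6*y

For a 2-form in R^3 of the form above, applying d gives a 3-form with coefficient ∂P/∂x + ∂Q/∂y + ∂R/∂z:
  ∂P/∂x = 0
  ∂Q/∂y = -6*y
  ∂R/∂z = 0
Sum = -6*y, which is exactly div F.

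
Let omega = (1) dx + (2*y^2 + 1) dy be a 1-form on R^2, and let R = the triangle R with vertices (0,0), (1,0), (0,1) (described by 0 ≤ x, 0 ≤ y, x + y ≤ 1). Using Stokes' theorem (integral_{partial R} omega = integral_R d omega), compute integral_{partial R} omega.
integral_(partial R) omega = 0

Stokes: integral_partial_R omega = integral_R d omega with d omega = (∂Q/∂x - ∂P/∂y) dx ∧ dy.
  ∂Q/∂x = 0
  ∂P/∂y = 0
  integrand = ∂Q/∂x - ∂P/∂y = 0.
Integrating over R: integral_0^1 integral_0^{1-x} (0) dy dx = 0.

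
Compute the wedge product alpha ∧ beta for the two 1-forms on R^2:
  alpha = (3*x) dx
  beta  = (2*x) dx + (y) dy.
alpha ∧ beta = (3*x*y) dx ∧ dy

Distribute the wedge, using dx_i ∧ dx_j = -dx_j ∧ dx_i and dx_i ∧ dx_i = 0. For each pair (i, j) with i < j, the coefficient of dx_i ∧ dx_j in alpha ∧ beta is (alpha_i * beta_j - alpha_j * beta_i). Collecting: alpha ∧ beta = (3*x*y) dx ∧ dy.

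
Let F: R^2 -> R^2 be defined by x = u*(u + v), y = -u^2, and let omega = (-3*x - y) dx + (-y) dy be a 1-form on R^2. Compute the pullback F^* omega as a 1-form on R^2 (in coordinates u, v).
F^* omega = (u*(-6*u^2 - 8*u*v - 3*v^2)) du + (u^2*(-2*u - 3*v)) dv

Using F^*(f dg) = (f ∘ F) d(g ∘ F), substitute each coordinate x_i by F_i(u, v) in f_i, and replace dx_i by d F_i = (∂F_i/∂u) du + (∂F_i/∂v) dv.
  For the x component: f_1(F) = u*(-2*u - 3*v); d F_1 = (2*u + v) du + (u) dv
  For the y component: f_2(F) = u^2; d F_2 = (-2*u) du + (0) dv
Combining and collecting du, dv coefficients:
  coeff of du: u*(-6*u^2 - 8*u*v - 3*v^2)
  coeff of dv: u^2*(-2*u - 3*v)
F^* omega = (u*(-6*u^2 - 8*u*v - 3*v^2)) du + (u^2*(-2*u - 3*v)) dv.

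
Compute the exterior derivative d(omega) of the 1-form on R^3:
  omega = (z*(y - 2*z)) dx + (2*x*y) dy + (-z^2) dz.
d(omega) = (2*y - z) dx ∧ dy + (-y + 4*z) dx ∧ dz

For a 1-form omega = sum_i f_i dx_i, the exterior derivative is
  d(omega) = sum_{i < j} (∂f_j/∂x_i - ∂f_i/∂x_j) dx_i ∧ dx_j.
  coefficient of dx ∧ dy: ∂f_2/∂x - ∂f_1/∂y = ∂(2*x*y)/∂x - ∂(z*(y - 2*z))/∂y = 2*y - z
  coefficient of dx ∧ dz: ∂f_3/∂x - ∂f_1/∂z = ∂(-z^2)/∂x - ∂(z*(y - 2*z))/∂z = -y + 4*z
Assembling: d(omega) = (2*y - z) dx ∧ dy + (-y + 4*z) dx ∧ dz.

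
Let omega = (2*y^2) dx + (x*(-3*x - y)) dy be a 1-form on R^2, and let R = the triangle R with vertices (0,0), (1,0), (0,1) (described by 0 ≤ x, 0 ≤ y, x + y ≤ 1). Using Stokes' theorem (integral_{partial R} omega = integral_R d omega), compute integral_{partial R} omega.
integral_(partial R) omega = -11/6

Stokes: integral_partial_R omega = integral_R d omega with d omega = (∂Q/∂x - ∂P/∂y) dx ∧ dy.
  ∂Q/∂x = -6*x - y
  ∂P/∂y = 4*y
  integrand = ∂Q/∂x - ∂P/∂y = -6*x - 5*y.
Integrating over R: integral_0^1 integral_0^{1-x} (-6*x - 5*y) dy dx = -11/6.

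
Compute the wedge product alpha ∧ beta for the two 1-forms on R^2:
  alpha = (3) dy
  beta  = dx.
alpha ∧ beta = (-3) dx ∧ dy

Distribute the wedge, using dx_i ∧ dx_j = -dx_j ∧ dx_i and dx_i ∧ dx_i = 0. For each pair (i, j) with i < j, the coefficient of dx_i ∧ dx_j in alpha ∧ beta is (alpha_i * beta_j - alpha_j * beta_i). Collecting: alpha ∧ beta = (-3) dx ∧ dy.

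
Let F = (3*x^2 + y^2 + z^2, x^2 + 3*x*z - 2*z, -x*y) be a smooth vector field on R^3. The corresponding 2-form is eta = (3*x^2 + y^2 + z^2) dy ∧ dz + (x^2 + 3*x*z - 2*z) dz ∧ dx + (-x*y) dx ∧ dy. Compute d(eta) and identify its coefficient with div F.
d(eta) = (6*x) dx ∧ dy ∧ dz; div F = 6*x

For a 2-form in R^3 of the form above, applying d gives a 3-form with coefficient ∂P/∂x + ∂Q/∂y + ∂R/∂z:
  ∂P/∂x = 6*x
  ∂Q/∂y = 0
  ∂R/∂z = 0
Sum = 6*x, which is exactly div F.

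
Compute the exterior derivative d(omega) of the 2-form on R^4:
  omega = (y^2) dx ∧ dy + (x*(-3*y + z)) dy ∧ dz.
d(omega) = (-3*y + z) dx ∧ dy ∧ dz

For a 2-form omega = sum_{i<j} g_{ij} dx_i ∧ dx_j, the exterior derivative is
  d(omega) = sum_{i<j} d(g_{ij}) ∧ dx_i ∧ dx_j = sum_{i<j, k} (∂g_{ij}/∂x_k) dx_k ∧ dx_i ∧ dx_j.
Expand each term, using dx_k ∧ dx_i ∧ dx_j = sgn(permutation) dx_{(a)} ∧ dx_{(b)} ∧ dx_{(c)} with (a < b < c) sorted:
  d(x*(-3*y + z)) includes (∂/∂x)(x*(-3*y + z)) dx = (-3*y + z) dx, which multiplied by dy ∧ dz gives (-3*y + z) dx ∧ dy ∧ dz
Collecting like 3-forms: d(omega) = (-3*y + z) dx ∧ dy ∧ dz.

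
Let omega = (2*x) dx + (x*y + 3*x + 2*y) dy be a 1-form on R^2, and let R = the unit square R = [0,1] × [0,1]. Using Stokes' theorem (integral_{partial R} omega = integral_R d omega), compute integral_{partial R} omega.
integral_(partial R) omega = 7/2

Stokes: integral_partial_R omega = integral_R d omega with d omega = (∂Q/∂x - ∂P/∂y) dx ∧ dy.
  ∂Q/∂x = y + 3
  ∂P/∂y = 0
  integrand = ∂Q/∂x - ∂P/∂y = y + 3.
Integrating over R: integral_0^1 integral_0^1 (y + 3) dx dy = 7/2.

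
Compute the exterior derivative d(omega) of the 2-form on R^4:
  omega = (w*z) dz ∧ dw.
d(omega) = 0

For a 2-form omega = sum_{i<j} g_{ij} dx_i ∧ dx_j, the exterior derivative is
  d(omega) = sum_{i<j} d(g_{ij}) ∧ dx_i ∧ dx_j = sum_{i<j, k} (∂g_{ij}/∂x_k) dx_k ∧ dx_i ∧ dx_j.
Expand each term, using dx_k ∧ dx_i ∧ dx_j = sgn(permutation) dx_{(a)} ∧ dx_{(b)} ∧ dx_{(c)} with (a < b < c) sorted:

Collecting like 3-forms: d(omega) = 0.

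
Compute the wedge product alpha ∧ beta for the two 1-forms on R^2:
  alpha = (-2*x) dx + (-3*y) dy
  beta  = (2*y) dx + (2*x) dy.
alpha ∧ beta = (-4*x^2 + 6*y^2) dx ∧ dy

Distribute the wedge, using dx_i ∧ dx_j = -dx_j ∧ dx_i and dx_i ∧ dx_i = 0. For each pair (i, j) with i < j, the coefficient of dx_i ∧ dx_j in alpha ∧ beta is (alpha_i * beta_j - alpha_j * beta_i). Collecting: alpha ∧ beta = (-4*x^2 + 6*y^2) dx ∧ dy.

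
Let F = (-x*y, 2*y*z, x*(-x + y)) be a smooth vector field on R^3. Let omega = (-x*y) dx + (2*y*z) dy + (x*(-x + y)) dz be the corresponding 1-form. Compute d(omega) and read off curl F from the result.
d(omega) = (x - 2*y) dy ∧ dz + (2*x - y) dz ∧ dx + (x) dx ∧ dy; curl F = (x - 2*y, 2*x - y, x)

d omega = sum_{i<j} (∂f_j/∂x_i - ∂f_i/∂x_j) dx_i ∧ dx_j. Under the identification (dy ∧ dz, dz ∧ dx, dx ∧ dy) ↔ (e_x, e_y, e_z), the coefficients are exactly the components of curl F. Compute:
  ∂R/∂y - ∂Q/∂z = (x) - (2*y) = x - 2*y
  ∂P/∂z - ∂R/∂x = (0) - (-2*x + y) = 2*x - y
  ∂Q/∂x - ∂P/∂y = (0) - (-x) = x.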